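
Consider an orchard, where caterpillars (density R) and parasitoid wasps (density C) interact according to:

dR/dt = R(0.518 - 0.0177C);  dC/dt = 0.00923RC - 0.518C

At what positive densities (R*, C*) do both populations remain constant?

R* ≈ 56.1, C* ≈ 29.3

Set dC/dt = 0 with C > 0: 0.00923R - 0.518 = 0, so R* = 0.518/0.00923 = 56.1.
Set dR/dt = 0 with R > 0: 0.518 - 0.0177C = 0, so C* = 0.518/0.0177 = 29.3.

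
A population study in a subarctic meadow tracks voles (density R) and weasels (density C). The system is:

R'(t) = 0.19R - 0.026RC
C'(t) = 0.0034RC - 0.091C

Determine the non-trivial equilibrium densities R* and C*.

Set dC/dt = 0 with C > 0: 0.0034R - 0.091 = 0, so R* = 0.091/0.0034 = 26.8.
Set dR/dt = 0 with R > 0: 0.19 - 0.026C = 0, so C* = 0.19/0.026 = 7.31.

R* ≈ 26.8, C* ≈ 7.31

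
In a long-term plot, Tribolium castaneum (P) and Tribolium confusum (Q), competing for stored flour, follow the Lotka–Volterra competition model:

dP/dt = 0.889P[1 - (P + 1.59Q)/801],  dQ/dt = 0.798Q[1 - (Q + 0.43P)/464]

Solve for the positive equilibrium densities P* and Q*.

P* ≈ 200, Q* ≈ 378

Setting both brackets to zero gives the nullclines P + 1.59Q = 801 and 0.43P + Q = 464.
Substituting Q = 464 - 0.43P into the first: P(1 - 1.59·0.43) = 801 - 1.59·464.
So P* = 63.2/0.316 = 200, and then Q* = 464 - 0.43·200 = 378.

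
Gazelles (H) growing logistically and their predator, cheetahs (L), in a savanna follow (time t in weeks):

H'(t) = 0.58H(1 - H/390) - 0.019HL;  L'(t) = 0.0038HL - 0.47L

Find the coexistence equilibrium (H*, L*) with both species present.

From dL/dt = 0 with L > 0: 0.0038H* = 0.47, so H* = 124.
Substitute into dH/dt = 0: 0.58(1 - 124/390) = 0.019L*.
The bracket is 0.683, giving L* = 0.396/0.019 = 20.8.

H* ≈ 124, L* ≈ 20.8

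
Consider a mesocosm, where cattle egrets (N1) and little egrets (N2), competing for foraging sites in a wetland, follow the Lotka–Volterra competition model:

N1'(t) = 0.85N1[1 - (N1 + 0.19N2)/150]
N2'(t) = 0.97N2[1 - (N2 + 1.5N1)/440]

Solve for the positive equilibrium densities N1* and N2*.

Setting both brackets to zero gives the nullclines N1 + 0.19N2 = 150 and 1.5N1 + N2 = 440.
Substituting N2 = 440 - 1.5N1 into the first: N1(1 - 0.19·1.5) = 150 - 0.19·440.
So N1* = 66.4/0.715 = 92.9, and then N2* = 440 - 1.5·92.9 = 301.

N1* ≈ 92.9, N2* ≈ 301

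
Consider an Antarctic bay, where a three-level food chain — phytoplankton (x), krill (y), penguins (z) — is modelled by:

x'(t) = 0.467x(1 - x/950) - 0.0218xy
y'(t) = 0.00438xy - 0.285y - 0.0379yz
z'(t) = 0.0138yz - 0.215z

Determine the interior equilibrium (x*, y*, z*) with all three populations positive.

From dz/dt = 0: 0.0138y* = 0.215, so y* = 15.6.
From dx/dt = 0: 0.467(1 - x*/950) = 0.0218·15.6, giving x* = 950·(1 - 0.727) = 259.
From dy/dt = 0: 0.00438·259 - 0.285 = 0.0379z*, so z* = 0.85/0.0379 = 22.4.

x* ≈ 259, y* ≈ 15.6, z* ≈ 22.4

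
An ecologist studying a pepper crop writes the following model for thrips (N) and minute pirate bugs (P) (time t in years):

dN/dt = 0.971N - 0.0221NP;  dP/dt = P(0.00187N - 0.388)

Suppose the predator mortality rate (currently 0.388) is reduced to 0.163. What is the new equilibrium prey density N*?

N* ≈ 87.2

At the interior fixed point, setting dP/dt = 0 with P > 0 fixes N* = (predator death rate)/(NP coefficient) — independent of the other coefficients.
With the change, N* = 0.163/0.00187 = 87.2; it falls from 207.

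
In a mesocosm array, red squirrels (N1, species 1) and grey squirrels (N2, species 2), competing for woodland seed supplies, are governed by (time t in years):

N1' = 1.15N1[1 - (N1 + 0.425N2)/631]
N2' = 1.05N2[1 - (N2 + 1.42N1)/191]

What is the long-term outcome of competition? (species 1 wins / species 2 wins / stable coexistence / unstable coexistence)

species 1 excludes species 2

Compare the nullcline intercepts: K1/α12 = 631/0.425 = 1480 > K2 = 191; K2/α21 = 191/1.42 = 135 < K1 = 631.
Since the inequalities point opposite ways, species 1 can invade but species 2 cannot.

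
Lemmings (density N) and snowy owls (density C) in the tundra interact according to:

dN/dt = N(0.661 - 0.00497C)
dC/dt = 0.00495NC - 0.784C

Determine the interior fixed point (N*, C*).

Set dC/dt = 0 with C > 0: 0.00495N - 0.784 = 0, so N* = 0.784/0.00495 = 158.
Set dN/dt = 0 with N > 0: 0.661 - 0.00497C = 0, so C* = 0.661/0.00497 = 133.

N* ≈ 158, C* ≈ 133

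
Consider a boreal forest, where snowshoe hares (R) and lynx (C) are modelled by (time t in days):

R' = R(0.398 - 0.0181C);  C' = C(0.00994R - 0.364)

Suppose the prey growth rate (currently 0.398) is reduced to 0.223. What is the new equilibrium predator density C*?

C* ≈ 12.3

At the interior fixed point, setting dR/dt = 0 with R > 0 fixes C* = (prey growth rate)/(RC coefficient) — independent of the other coefficients.
With the change, C* = 0.223/0.0181 = 12.3; it falls from 22.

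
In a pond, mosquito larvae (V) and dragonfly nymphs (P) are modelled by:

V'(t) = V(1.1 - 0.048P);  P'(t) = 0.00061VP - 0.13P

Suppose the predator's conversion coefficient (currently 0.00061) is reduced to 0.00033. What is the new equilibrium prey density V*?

At the interior fixed point, setting dP/dt = 0 with P > 0 fixes V* = (predator death rate)/(VP coefficient) — independent of the other coefficients.
With the change, V* = 0.13/0.00033 = 394; it rises from 213.

V* ≈ 394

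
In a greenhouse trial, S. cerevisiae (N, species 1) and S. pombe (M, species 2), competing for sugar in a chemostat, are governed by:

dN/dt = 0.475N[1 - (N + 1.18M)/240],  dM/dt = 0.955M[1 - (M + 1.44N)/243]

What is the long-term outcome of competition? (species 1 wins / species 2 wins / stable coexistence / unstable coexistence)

Compare the nullcline intercepts: K1/α12 = 240/1.18 = 203 < K2 = 243; K2/α21 = 243/1.44 = 169 < K1 = 240.
Since both are reversed, neither can invade when rare; the interior point is a saddle.

unstable coexistence (outcome depends on initial conditions)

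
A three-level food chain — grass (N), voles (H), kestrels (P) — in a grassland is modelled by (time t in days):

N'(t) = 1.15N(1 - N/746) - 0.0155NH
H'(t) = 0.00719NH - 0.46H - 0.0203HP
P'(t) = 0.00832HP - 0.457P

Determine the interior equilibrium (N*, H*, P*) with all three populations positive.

From dP/dt = 0: 0.00832H* = 0.457, so H* = 54.9.
From dN/dt = 0: 1.15(1 - N*/746) = 0.0155·54.9, giving N* = 746·(1 - 0.74) = 194.
From dH/dt = 0: 0.00719·194 - 0.46 = 0.0203P*, so P* = 0.933/0.0203 = 46.

N* ≈ 194, H* ≈ 54.9, P* ≈ 46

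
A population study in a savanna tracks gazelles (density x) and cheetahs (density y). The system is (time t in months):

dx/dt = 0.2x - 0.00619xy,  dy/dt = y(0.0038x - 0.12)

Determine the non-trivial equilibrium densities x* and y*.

Set dy/dt = 0 with y > 0: 0.0038x - 0.12 = 0, so x* = 0.12/0.0038 = 31.6.
Set dx/dt = 0 with x > 0: 0.2 - 0.00619y = 0, so y* = 0.2/0.00619 = 32.3.

x* ≈ 31.6, y* ≈ 32.3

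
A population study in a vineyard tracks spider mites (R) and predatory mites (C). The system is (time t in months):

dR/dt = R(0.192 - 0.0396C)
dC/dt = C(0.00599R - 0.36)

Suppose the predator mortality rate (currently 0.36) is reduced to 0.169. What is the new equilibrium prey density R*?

At the interior fixed point, setting dC/dt = 0 with C > 0 fixes R* = (predator death rate)/(RC coefficient) — independent of the other coefficients.
With the change, R* = 0.169/0.00599 = 28.2; it falls from 60.1.

R* ≈ 28.2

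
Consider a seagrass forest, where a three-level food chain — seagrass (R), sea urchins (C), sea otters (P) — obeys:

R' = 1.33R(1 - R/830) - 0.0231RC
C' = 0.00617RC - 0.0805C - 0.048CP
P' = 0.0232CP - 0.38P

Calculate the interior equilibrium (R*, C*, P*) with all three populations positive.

R* ≈ 594, C* ≈ 16.4, P* ≈ 74.7

From dP/dt = 0: 0.0232C* = 0.38, so C* = 16.4.
From dR/dt = 0: 1.33(1 - R*/830) = 0.0231·16.4, giving R* = 830·(1 - 0.284) = 594.
From dC/dt = 0: 0.00617·594 - 0.0805 = 0.048P*, so P* = 3.58/0.048 = 74.7.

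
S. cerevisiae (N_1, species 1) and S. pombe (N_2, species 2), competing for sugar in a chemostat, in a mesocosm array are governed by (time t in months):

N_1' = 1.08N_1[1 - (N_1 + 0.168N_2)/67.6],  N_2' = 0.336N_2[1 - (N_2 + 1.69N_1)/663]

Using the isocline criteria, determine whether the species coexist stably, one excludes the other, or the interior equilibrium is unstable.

Compare the nullcline intercepts: K1/α12 = 67.6/0.168 = 402 < K2 = 663; K2/α21 = 663/1.69 = 392 > K1 = 67.6.
Since the inequalities point opposite ways, species 2 can invade but species 1 cannot.

species 2 excludes species 1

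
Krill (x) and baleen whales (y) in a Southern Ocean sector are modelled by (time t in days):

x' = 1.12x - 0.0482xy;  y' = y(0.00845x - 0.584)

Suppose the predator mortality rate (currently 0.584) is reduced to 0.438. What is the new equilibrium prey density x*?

At the interior fixed point, setting dy/dt = 0 with y > 0 fixes x* = (predator death rate)/(xy coefficient) — independent of the other coefficients.
With the change, x* = 0.438/0.00845 = 51.8; it falls from 69.1.

x* ≈ 51.8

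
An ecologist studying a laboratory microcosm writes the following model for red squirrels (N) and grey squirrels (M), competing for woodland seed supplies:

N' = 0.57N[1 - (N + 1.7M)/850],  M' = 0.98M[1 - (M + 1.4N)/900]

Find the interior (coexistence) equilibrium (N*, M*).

N* ≈ 493, M* ≈ 210

Setting both brackets to zero gives the nullclines N + 1.7M = 850 and 1.4N + M = 900.
Substituting M = 900 - 1.4N into the first: N(1 - 1.7·1.4) = 850 - 1.7·900.
So N* = -680/-1.38 = 493, and then M* = 900 - 1.4·493 = 210.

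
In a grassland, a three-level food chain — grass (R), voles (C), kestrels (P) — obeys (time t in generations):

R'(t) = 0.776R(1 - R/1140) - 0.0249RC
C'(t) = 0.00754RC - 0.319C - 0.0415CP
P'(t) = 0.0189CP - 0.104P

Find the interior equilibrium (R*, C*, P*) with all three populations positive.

R* ≈ 939, C* ≈ 5.5, P* ≈ 163

From dP/dt = 0: 0.0189C* = 0.104, so C* = 5.5.
From dR/dt = 0: 0.776(1 - R*/1140) = 0.0249·5.5, giving R* = 1140·(1 - 0.177) = 939.
From dC/dt = 0: 0.00754·939 - 0.319 = 0.0415P*, so P* = 6.76/0.0415 = 163.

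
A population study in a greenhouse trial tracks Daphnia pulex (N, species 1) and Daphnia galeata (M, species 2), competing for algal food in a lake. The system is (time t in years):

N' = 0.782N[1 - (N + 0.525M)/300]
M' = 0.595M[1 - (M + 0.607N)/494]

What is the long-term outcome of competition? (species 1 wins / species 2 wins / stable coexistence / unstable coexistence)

Compare the nullcline intercepts: K1/α12 = 300/0.525 = 571 > K2 = 494; K2/α21 = 494/0.607 = 814 > K1 = 300.
Since both inequalities hold, each species can invade when rare, so the interior equilibrium is stable.

stable coexistence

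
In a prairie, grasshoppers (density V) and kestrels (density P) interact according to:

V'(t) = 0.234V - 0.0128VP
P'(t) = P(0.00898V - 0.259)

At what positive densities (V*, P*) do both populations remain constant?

V* ≈ 28.8, P* ≈ 18.3

Set dP/dt = 0 with P > 0: 0.00898V - 0.259 = 0, so V* = 0.259/0.00898 = 28.8.
Set dV/dt = 0 with V > 0: 0.234 - 0.0128P = 0, so P* = 0.234/0.0128 = 18.3.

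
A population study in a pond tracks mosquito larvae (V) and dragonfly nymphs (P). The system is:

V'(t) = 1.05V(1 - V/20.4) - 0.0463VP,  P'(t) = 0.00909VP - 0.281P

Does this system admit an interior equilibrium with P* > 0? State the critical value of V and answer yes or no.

The predator equation gives dP/dt > 0 only when V > 0.281/0.00909 = 30.9.
Without the predator, V → K = 20.4. Since 20.4 < 30.9, the predator cannot invade.

Threshold V = 30.9; K < 30.9, so no, the predator goes extinct.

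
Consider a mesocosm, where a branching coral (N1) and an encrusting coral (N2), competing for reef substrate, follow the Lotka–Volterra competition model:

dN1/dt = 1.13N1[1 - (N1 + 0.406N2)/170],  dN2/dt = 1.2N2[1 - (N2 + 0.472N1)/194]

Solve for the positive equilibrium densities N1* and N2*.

N1* ≈ 113, N2* ≈ 141

Setting both brackets to zero gives the nullclines N1 + 0.406N2 = 170 and 0.472N1 + N2 = 194.
Substituting N2 = 194 - 0.472N1 into the first: N1(1 - 0.406·0.472) = 170 - 0.406·194.
So N1* = 91.2/0.808 = 113, and then N2* = 194 - 0.472·113 = 141.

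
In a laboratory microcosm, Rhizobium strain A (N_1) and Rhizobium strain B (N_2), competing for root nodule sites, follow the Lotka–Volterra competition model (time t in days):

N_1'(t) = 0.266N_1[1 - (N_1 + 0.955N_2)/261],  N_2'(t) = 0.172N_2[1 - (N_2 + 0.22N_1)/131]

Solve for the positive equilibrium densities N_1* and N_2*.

Setting both brackets to zero gives the nullclines N_1 + 0.955N_2 = 261 and 0.22N_1 + N_2 = 131.
Substituting N_2 = 131 - 0.22N_1 into the first: N_1(1 - 0.955·0.22) = 261 - 0.955·131.
So N_1* = 136/0.79 = 172, and then N_2* = 131 - 0.22·172 = 93.2.

N_1* ≈ 172, N_2* ≈ 93.2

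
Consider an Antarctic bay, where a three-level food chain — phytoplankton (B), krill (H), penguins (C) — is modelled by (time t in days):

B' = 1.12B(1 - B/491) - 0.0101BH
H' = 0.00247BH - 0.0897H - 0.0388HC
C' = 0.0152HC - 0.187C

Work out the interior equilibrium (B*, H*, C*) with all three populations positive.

B* ≈ 437, H* ≈ 12.3, C* ≈ 25.5

From dC/dt = 0: 0.0152H* = 0.187, so H* = 12.3.
From dB/dt = 0: 1.12(1 - B*/491) = 0.0101·12.3, giving B* = 491·(1 - 0.111) = 437.
From dH/dt = 0: 0.00247·437 - 0.0897 = 0.0388C*, so C* = 0.989/0.0388 = 25.5.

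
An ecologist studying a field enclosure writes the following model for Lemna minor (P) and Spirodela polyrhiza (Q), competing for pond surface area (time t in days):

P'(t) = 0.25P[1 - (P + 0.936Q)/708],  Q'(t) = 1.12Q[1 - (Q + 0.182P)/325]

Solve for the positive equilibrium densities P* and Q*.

P* ≈ 487, Q* ≈ 236

Setting both brackets to zero gives the nullclines P + 0.936Q = 708 and 0.182P + Q = 325.
Substituting Q = 325 - 0.182P into the first: P(1 - 0.936·0.182) = 708 - 0.936·325.
So P* = 404/0.83 = 487, and then Q* = 325 - 0.182·487 = 236.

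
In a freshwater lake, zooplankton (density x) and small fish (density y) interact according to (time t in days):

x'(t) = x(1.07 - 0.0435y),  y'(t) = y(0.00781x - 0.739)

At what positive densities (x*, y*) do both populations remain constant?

Set dy/dt = 0 with y > 0: 0.00781x - 0.739 = 0, so x* = 0.739/0.00781 = 94.6.
Set dx/dt = 0 with x > 0: 1.07 - 0.0435y = 0, so y* = 1.07/0.0435 = 24.6.

x* ≈ 94.6, y* ≈ 24.6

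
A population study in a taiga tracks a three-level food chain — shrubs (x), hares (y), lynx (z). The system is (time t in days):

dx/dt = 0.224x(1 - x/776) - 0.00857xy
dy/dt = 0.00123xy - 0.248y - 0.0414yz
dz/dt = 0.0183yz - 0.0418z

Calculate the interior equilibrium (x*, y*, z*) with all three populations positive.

x* ≈ 708, y* ≈ 2.28, z* ≈ 15

From dz/dt = 0: 0.0183y* = 0.0418, so y* = 2.28.
From dx/dt = 0: 0.224(1 - x*/776) = 0.00857·2.28, giving x* = 776·(1 - 0.0874) = 708.
From dy/dt = 0: 0.00123·708 - 0.248 = 0.0414z*, so z* = 0.623/0.0414 = 15.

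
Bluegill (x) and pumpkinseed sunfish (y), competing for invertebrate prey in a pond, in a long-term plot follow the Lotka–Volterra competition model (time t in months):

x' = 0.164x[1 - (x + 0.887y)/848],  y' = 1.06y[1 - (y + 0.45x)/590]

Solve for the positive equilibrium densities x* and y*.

Setting both brackets to zero gives the nullclines x + 0.887y = 848 and 0.45x + y = 590.
Substituting y = 590 - 0.45x into the first: x(1 - 0.887·0.45) = 848 - 0.887·590.
So x* = 325/0.601 = 540, and then y* = 590 - 0.45·540 = 347.

x* ≈ 540, y* ≈ 347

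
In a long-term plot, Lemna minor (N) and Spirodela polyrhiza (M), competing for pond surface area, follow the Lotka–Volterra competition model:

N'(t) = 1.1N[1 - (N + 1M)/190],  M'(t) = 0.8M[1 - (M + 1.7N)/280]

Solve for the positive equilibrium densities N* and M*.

Setting both brackets to zero gives the nullclines N + 1M = 190 and 1.7N + M = 280.
Substituting M = 280 - 1.7N into the first: N(1 - 1·1.7) = 190 - 1·280.
So N* = -90/-0.7 = 129, and then M* = 280 - 1.7·129 = 61.4.

N* ≈ 129, M* ≈ 61.4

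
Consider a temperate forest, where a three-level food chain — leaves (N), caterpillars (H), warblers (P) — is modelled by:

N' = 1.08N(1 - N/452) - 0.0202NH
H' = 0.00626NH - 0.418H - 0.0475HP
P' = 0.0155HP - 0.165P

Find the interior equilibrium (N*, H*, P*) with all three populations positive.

From dP/dt = 0: 0.0155H* = 0.165, so H* = 10.6.
From dN/dt = 0: 1.08(1 - N*/452) = 0.0202·10.6, giving N* = 452·(1 - 0.199) = 362.
From dH/dt = 0: 0.00626·362 - 0.418 = 0.0475P*, so P* = 1.85/0.0475 = 38.9.

N* ≈ 362, H* ≈ 10.6, P* ≈ 38.9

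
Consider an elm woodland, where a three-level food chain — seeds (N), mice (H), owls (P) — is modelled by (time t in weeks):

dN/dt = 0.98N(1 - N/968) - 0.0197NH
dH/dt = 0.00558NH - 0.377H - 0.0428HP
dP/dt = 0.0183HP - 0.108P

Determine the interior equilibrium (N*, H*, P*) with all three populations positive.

From dP/dt = 0: 0.0183H* = 0.108, so H* = 5.9.
From dN/dt = 0: 0.98(1 - N*/968) = 0.0197·5.9, giving N* = 968·(1 - 0.119) = 853.
From dH/dt = 0: 0.00558·853 - 0.377 = 0.0428P*, so P* = 4.38/0.0428 = 102.

N* ≈ 853, H* ≈ 5.9, P* ≈ 102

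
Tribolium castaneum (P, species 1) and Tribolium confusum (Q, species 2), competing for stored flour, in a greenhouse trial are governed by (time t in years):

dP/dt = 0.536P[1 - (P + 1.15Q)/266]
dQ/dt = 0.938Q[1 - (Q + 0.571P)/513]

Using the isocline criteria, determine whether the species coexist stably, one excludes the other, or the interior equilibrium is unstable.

Compare the nullcline intercepts: K1/α12 = 266/1.15 = 231 < K2 = 513; K2/α21 = 513/0.571 = 898 > K1 = 266.
Since the inequalities point opposite ways, species 2 can invade but species 1 cannot.

species 2 excludes species 1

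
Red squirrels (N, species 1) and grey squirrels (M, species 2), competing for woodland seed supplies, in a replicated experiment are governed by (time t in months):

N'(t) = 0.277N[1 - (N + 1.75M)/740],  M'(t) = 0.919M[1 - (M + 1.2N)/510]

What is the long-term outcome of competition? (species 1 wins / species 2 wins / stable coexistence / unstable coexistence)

Compare the nullcline intercepts: K1/α12 = 740/1.75 = 423 < K2 = 510; K2/α21 = 510/1.2 = 425 < K1 = 740.
Since both are reversed, neither can invade when rare; the interior point is a saddle.

unstable coexistence (outcome depends on initial conditions)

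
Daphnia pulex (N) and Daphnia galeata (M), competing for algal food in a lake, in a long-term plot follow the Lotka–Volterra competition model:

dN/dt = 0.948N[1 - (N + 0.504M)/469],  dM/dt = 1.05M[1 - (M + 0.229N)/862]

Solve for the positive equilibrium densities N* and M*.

Setting both brackets to zero gives the nullclines N + 0.504M = 469 and 0.229N + M = 862.
Substituting M = 862 - 0.229N into the first: N(1 - 0.504·0.229) = 469 - 0.504·862.
So N* = 34.6/0.885 = 39.1, and then M* = 862 - 0.229·39.1 = 853.

N* ≈ 39.1, M* ≈ 853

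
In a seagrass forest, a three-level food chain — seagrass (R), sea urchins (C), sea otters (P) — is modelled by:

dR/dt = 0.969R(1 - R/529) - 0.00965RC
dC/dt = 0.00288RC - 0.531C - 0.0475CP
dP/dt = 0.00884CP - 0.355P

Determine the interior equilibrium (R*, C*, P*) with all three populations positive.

From dP/dt = 0: 0.00884C* = 0.355, so C* = 40.2.
From dR/dt = 0: 0.969(1 - R*/529) = 0.00965·40.2, giving R* = 529·(1 - 0.4) = 317.
From dC/dt = 0: 0.00288·317 - 0.531 = 0.0475P*, so P* = 0.383/0.0475 = 8.07.

R* ≈ 317, C* ≈ 40.2, P* ≈ 8.07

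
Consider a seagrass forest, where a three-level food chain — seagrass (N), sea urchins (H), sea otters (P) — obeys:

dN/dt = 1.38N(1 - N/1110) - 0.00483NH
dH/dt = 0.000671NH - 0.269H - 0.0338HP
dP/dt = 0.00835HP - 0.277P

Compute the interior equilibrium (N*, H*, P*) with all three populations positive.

From dP/dt = 0: 0.00835H* = 0.277, so H* = 33.2.
From dN/dt = 0: 1.38(1 - N*/1110) = 0.00483·33.2, giving N* = 1110·(1 - 0.116) = 981.
From dH/dt = 0: 0.000671·981 - 0.269 = 0.0338P*, so P* = 0.389/0.0338 = 11.5.

N* ≈ 981, H* ≈ 33.2, P* ≈ 11.5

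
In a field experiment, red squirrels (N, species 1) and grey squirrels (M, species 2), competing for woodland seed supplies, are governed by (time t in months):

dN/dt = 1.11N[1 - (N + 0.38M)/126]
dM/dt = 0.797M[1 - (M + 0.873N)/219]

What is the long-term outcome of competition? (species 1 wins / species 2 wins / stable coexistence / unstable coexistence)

stable coexistence

Compare the nullcline intercepts: K1/α12 = 126/0.38 = 332 > K2 = 219; K2/α21 = 219/0.873 = 251 > K1 = 126.
Since both inequalities hold, each species can invade when rare, so the interior equilibrium is stable.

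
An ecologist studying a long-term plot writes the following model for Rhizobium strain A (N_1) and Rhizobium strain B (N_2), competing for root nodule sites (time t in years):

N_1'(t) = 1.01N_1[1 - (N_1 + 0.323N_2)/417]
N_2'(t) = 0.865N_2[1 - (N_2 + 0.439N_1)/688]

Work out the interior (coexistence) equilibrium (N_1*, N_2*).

N_1* ≈ 227, N_2* ≈ 588

Setting both brackets to zero gives the nullclines N_1 + 0.323N_2 = 417 and 0.439N_1 + N_2 = 688.
Substituting N_2 = 688 - 0.439N_1 into the first: N_1(1 - 0.323·0.439) = 417 - 0.323·688.
So N_1* = 195/0.858 = 227, and then N_2* = 688 - 0.439·227 = 588.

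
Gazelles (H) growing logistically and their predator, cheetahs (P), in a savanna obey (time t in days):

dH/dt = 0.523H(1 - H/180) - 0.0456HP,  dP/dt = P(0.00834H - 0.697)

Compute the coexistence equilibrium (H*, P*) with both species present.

From dP/dt = 0 with P > 0: 0.00834H* = 0.697, so H* = 83.6.
Substitute into dH/dt = 0: 0.523(1 - 83.6/180) = 0.0456P*.
The bracket is 0.536, giving P* = 0.28/0.0456 = 6.14.

H* ≈ 83.6, P* ≈ 6.14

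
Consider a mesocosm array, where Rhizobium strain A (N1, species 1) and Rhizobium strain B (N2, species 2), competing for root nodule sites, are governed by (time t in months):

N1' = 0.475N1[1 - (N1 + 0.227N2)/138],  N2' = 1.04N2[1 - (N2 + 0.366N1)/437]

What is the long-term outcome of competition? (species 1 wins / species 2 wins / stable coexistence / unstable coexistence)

Compare the nullcline intercepts: K1/α12 = 138/0.227 = 608 > K2 = 437; K2/α21 = 437/0.366 = 1190 > K1 = 138.
Since both inequalities hold, each species can invade when rare, so the interior equilibrium is stable.

stable coexistence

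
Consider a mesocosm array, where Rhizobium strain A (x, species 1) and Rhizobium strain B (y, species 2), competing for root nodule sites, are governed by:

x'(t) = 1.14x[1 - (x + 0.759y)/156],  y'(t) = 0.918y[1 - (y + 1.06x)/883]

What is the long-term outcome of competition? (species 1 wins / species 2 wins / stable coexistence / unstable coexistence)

Compare the nullcline intercepts: K1/α12 = 156/0.759 = 206 < K2 = 883; K2/α21 = 883/1.06 = 833 > K1 = 156.
Since the inequalities point opposite ways, species 2 can invade but species 1 cannot.

species 2 excludes species 1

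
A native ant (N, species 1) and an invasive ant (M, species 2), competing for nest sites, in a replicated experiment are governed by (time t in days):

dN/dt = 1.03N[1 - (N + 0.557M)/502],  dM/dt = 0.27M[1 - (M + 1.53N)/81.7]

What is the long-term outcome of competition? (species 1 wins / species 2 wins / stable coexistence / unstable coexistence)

Compare the nullcline intercepts: K1/α12 = 502/0.557 = 901 > K2 = 81.7; K2/α21 = 81.7/1.53 = 53.4 < K1 = 502.
Since the inequalities point opposite ways, species 1 can invade but species 2 cannot.

species 1 excludes species 2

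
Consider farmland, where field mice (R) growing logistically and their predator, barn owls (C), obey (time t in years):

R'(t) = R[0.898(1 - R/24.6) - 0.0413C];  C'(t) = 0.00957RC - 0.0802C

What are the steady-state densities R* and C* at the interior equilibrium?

R* ≈ 8.38, C* ≈ 14.3

From dC/dt = 0 with C > 0: 0.00957R* = 0.0802, so R* = 8.38.
Substitute into dR/dt = 0: 0.898(1 - 8.38/24.6) = 0.0413C*.
The bracket is 0.659, giving C* = 0.592/0.0413 = 14.3.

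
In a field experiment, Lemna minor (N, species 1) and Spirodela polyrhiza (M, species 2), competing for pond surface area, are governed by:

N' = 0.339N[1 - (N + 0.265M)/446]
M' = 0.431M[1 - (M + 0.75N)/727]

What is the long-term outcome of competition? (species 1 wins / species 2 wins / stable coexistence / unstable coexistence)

stable coexistence

Compare the nullcline intercepts: K1/α12 = 446/0.265 = 1680 > K2 = 727; K2/α21 = 727/0.75 = 969 > K1 = 446.
Since both inequalities hold, each species can invade when rare, so the interior equilibrium is stable.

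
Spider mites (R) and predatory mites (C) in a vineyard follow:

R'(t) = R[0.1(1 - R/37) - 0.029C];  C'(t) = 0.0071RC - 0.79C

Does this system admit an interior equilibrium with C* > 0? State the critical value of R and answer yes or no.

Threshold R = 111; K < 111, so no, the predator goes extinct.

The predator equation gives dC/dt > 0 only when R > 0.79/0.0071 = 111.
Without the predator, R → K = 37. Since 37 < 111, the predator cannot invade.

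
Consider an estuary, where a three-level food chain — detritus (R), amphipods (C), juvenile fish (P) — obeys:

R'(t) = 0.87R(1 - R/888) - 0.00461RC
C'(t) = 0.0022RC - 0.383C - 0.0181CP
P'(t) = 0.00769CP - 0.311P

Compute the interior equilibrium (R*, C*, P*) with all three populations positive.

R* ≈ 698, C* ≈ 40.4, P* ≈ 63.6

From dP/dt = 0: 0.00769C* = 0.311, so C* = 40.4.
From dR/dt = 0: 0.87(1 - R*/888) = 0.00461·40.4, giving R* = 888·(1 - 0.214) = 698.
From dC/dt = 0: 0.0022·698 - 0.383 = 0.0181P*, so P* = 1.15/0.0181 = 63.6.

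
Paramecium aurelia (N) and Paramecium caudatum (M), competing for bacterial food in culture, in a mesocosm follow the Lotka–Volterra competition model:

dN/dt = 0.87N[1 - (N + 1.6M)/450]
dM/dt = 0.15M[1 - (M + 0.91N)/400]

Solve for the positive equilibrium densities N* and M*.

Setting both brackets to zero gives the nullclines N + 1.6M = 450 and 0.91N + M = 400.
Substituting M = 400 - 0.91N into the first: N(1 - 1.6·0.91) = 450 - 1.6·400.
So N* = -190/-0.456 = 417, and then M* = 400 - 0.91·417 = 20.8.

N* ≈ 417, M* ≈ 20.8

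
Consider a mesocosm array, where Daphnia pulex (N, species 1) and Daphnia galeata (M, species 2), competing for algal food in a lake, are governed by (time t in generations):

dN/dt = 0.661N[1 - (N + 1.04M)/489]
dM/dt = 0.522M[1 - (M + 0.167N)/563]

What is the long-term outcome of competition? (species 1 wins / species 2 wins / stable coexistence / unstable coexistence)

Compare the nullcline intercepts: K1/α12 = 489/1.04 = 470 < K2 = 563; K2/α21 = 563/0.167 = 3370 > K1 = 489.
Since the inequalities point opposite ways, species 2 can invade but species 1 cannot.

species 2 excludes species 1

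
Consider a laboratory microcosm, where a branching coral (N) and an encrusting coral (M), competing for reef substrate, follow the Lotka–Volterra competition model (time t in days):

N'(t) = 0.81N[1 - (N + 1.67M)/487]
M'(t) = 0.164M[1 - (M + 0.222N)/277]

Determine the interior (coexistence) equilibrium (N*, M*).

N* ≈ 38.8, M* ≈ 268

Setting both brackets to zero gives the nullclines N + 1.67M = 487 and 0.222N + M = 277.
Substituting M = 277 - 0.222N into the first: N(1 - 1.67·0.222) = 487 - 1.67·277.
So N* = 24.4/0.629 = 38.8, and then M* = 277 - 0.222·38.8 = 268.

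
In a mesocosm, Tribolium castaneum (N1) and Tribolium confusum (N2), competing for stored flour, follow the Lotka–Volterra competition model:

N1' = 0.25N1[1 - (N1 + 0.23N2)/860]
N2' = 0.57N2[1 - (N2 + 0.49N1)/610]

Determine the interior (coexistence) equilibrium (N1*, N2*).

Setting both brackets to zero gives the nullclines N1 + 0.23N2 = 860 and 0.49N1 + N2 = 610.
Substituting N2 = 610 - 0.49N1 into the first: N1(1 - 0.23·0.49) = 860 - 0.23·610.
So N1* = 720/0.887 = 811, and then N2* = 610 - 0.49·811 = 213.

N1* ≈ 811, N2* ≈ 213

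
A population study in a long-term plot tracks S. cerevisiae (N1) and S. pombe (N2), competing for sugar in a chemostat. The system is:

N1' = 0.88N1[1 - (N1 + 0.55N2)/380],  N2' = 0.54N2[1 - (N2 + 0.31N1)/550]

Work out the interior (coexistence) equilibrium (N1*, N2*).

Setting both brackets to zero gives the nullclines N1 + 0.55N2 = 380 and 0.31N1 + N2 = 550.
Substituting N2 = 550 - 0.31N1 into the first: N1(1 - 0.55·0.31) = 380 - 0.55·550.
So N1* = 77.5/0.83 = 93.4, and then N2* = 550 - 0.31·93.4 = 521.

N1* ≈ 93.4, N2* ≈ 521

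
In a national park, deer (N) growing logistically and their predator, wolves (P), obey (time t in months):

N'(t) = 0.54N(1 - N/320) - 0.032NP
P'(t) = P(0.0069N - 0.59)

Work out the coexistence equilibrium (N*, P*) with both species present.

From dP/dt = 0 with P > 0: 0.0069N* = 0.59, so N* = 85.5.
Substitute into dN/dt = 0: 0.54(1 - 85.5/320) = 0.032P*.
The bracket is 0.733, giving P* = 0.396/0.032 = 12.4.

N* ≈ 85.5, P* ≈ 12.4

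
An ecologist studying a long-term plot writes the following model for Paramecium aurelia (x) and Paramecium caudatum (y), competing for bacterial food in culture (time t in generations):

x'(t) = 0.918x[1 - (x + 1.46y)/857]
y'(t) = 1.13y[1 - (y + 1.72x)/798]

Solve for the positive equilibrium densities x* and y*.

x* ≈ 204, y* ≈ 447

Setting both brackets to zero gives the nullclines x + 1.46y = 857 and 1.72x + y = 798.
Substituting y = 798 - 1.72x into the first: x(1 - 1.46·1.72) = 857 - 1.46·798.
So x* = -308/-1.51 = 204, and then y* = 798 - 1.72·204 = 447.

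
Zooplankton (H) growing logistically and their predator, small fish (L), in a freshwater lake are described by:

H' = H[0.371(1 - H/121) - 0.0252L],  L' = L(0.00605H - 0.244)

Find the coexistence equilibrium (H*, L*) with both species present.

From dL/dt = 0 with L > 0: 0.00605H* = 0.244, so H* = 40.3.
Substitute into dH/dt = 0: 0.371(1 - 40.3/121) = 0.0252L*.
The bracket is 0.667, giving L* = 0.247/0.0252 = 9.82.

H* ≈ 40.3, L* ≈ 9.82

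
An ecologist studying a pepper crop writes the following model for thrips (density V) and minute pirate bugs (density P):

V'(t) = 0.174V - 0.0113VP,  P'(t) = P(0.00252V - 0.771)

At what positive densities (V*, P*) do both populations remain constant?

Set dP/dt = 0 with P > 0: 0.00252V - 0.771 = 0, so V* = 0.771/0.00252 = 306.
Set dV/dt = 0 with V > 0: 0.174 - 0.0113P = 0, so P* = 0.174/0.0113 = 15.4.

V* ≈ 306, P* ≈ 15.4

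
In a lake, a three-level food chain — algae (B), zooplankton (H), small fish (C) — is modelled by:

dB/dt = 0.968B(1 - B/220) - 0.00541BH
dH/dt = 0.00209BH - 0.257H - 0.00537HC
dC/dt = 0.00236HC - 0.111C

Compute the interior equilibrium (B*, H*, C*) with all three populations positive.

From dC/dt = 0: 0.00236H* = 0.111, so H* = 47.
From dB/dt = 0: 0.968(1 - B*/220) = 0.00541·47, giving B* = 220·(1 - 0.263) = 162.
From dH/dt = 0: 0.00209·162 - 0.257 = 0.00537C*, so C* = 0.0819/0.00537 = 15.3.

B* ≈ 162, H* ≈ 47, C* ≈ 15.3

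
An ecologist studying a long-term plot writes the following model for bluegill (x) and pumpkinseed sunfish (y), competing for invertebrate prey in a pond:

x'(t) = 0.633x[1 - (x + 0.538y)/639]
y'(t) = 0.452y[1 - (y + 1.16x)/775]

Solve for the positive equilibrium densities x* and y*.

Setting both brackets to zero gives the nullclines x + 0.538y = 639 and 1.16x + y = 775.
Substituting y = 775 - 1.16x into the first: x(1 - 0.538·1.16) = 639 - 0.538·775.
So x* = 222/0.376 = 591, and then y* = 775 - 1.16·591 = 89.8.

x* ≈ 591, y* ≈ 89.8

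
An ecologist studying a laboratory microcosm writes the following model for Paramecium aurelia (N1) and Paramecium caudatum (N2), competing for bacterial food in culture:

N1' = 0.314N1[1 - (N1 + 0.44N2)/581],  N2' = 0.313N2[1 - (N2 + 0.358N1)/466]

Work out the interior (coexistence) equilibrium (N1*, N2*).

N1* ≈ 446, N2* ≈ 306

Setting both brackets to zero gives the nullclines N1 + 0.44N2 = 581 and 0.358N1 + N2 = 466.
Substituting N2 = 466 - 0.358N1 into the first: N1(1 - 0.44·0.358) = 581 - 0.44·466.
So N1* = 376/0.842 = 446, and then N2* = 466 - 0.358·446 = 306.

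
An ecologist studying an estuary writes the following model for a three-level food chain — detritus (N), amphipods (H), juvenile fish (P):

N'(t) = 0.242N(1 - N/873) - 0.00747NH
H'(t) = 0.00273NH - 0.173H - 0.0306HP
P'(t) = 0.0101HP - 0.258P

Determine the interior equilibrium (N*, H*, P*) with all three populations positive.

From dP/dt = 0: 0.0101H* = 0.258, so H* = 25.5.
From dN/dt = 0: 0.242(1 - N*/873) = 0.00747·25.5, giving N* = 873·(1 - 0.789) = 185.
From dH/dt = 0: 0.00273·185 - 0.173 = 0.0306P*, so P* = 0.331/0.0306 = 10.8.

N* ≈ 185, H* ≈ 25.5, P* ≈ 10.8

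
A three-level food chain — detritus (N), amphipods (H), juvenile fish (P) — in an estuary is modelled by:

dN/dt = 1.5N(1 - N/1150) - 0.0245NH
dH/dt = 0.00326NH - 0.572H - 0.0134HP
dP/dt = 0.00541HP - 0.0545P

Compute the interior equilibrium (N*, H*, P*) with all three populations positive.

From dP/dt = 0: 0.00541H* = 0.0545, so H* = 10.1.
From dN/dt = 0: 1.5(1 - N*/1150) = 0.0245·10.1, giving N* = 1150·(1 - 0.165) = 961.
From dH/dt = 0: 0.00326·961 - 0.572 = 0.0134P*, so P* = 2.56/0.0134 = 191.

N* ≈ 961, H* ≈ 10.1, P* ≈ 191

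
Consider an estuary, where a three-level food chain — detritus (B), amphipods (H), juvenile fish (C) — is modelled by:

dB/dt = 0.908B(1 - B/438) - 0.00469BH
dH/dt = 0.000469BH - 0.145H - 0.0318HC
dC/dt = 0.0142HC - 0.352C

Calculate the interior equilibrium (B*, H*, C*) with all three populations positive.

B* ≈ 382, H* ≈ 24.8, C* ≈ 1.07

From dC/dt = 0: 0.0142H* = 0.352, so H* = 24.8.
From dB/dt = 0: 0.908(1 - B*/438) = 0.00469·24.8, giving B* = 438·(1 - 0.128) = 382.
From dH/dt = 0: 0.000469·382 - 0.145 = 0.0318C*, so C* = 0.0341/0.0318 = 1.07.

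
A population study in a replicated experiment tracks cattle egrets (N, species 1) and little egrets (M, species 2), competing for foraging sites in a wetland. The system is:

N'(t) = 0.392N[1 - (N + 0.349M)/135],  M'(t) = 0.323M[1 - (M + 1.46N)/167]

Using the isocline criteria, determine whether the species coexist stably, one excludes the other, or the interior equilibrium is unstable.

species 1 excludes species 2

Compare the nullcline intercepts: K1/α12 = 135/0.349 = 387 > K2 = 167; K2/α21 = 167/1.46 = 114 < K1 = 135.
Since the inequalities point opposite ways, species 1 can invade but species 2 cannot.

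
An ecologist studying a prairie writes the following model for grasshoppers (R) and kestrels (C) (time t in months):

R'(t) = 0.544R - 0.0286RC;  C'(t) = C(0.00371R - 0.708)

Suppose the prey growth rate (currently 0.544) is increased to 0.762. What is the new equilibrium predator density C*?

C* ≈ 26.6

At the interior fixed point, setting dR/dt = 0 with R > 0 fixes C* = (prey growth rate)/(RC coefficient) — independent of the other coefficients.
With the change, C* = 0.762/0.0286 = 26.6; it rises from 19.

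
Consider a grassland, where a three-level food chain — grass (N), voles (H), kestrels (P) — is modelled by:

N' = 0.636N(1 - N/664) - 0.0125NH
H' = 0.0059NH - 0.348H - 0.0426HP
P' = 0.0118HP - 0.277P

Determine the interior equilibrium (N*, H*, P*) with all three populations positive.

N* ≈ 358, H* ≈ 23.5, P* ≈ 41.4

From dP/dt = 0: 0.0118H* = 0.277, so H* = 23.5.
From dN/dt = 0: 0.636(1 - N*/664) = 0.0125·23.5, giving N* = 664·(1 - 0.461) = 358.
From dH/dt = 0: 0.0059·358 - 0.348 = 0.0426P*, so P* = 1.76/0.0426 = 41.4.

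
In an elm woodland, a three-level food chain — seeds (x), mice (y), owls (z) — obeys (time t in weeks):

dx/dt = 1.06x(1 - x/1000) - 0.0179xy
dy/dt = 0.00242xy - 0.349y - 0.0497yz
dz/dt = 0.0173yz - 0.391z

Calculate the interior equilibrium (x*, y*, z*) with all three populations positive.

From dz/dt = 0: 0.0173y* = 0.391, so y* = 22.6.
From dx/dt = 0: 1.06(1 - x*/1000) = 0.0179·22.6, giving x* = 1000·(1 - 0.382) = 618.
From dy/dt = 0: 0.00242·618 - 0.349 = 0.0497z*, so z* = 1.15/0.0497 = 23.1.

x* ≈ 618, y* ≈ 22.6, z* ≈ 23.1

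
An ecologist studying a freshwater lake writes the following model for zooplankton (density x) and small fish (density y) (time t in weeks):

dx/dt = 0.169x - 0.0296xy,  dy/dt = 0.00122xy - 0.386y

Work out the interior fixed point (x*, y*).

Set dy/dt = 0 with y > 0: 0.00122x - 0.386 = 0, so x* = 0.386/0.00122 = 316.
Set dx/dt = 0 with x > 0: 0.169 - 0.0296y = 0, so y* = 0.169/0.0296 = 5.71.

x* ≈ 316, y* ≈ 5.71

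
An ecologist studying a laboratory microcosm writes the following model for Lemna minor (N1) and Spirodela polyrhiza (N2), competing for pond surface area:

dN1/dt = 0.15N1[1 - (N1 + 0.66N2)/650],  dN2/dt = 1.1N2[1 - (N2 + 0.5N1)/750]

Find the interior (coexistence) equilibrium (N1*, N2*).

N1* ≈ 231, N2* ≈ 634

Setting both brackets to zero gives the nullclines N1 + 0.66N2 = 650 and 0.5N1 + N2 = 750.
Substituting N2 = 750 - 0.5N1 into the first: N1(1 - 0.66·0.5) = 650 - 0.66·750.
So N1* = 155/0.67 = 231, and then N2* = 750 - 0.5·231 = 634.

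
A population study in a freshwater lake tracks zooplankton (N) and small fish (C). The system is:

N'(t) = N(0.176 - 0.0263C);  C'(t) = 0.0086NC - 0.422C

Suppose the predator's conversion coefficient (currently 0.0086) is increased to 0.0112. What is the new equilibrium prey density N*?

At the interior fixed point, setting dC/dt = 0 with C > 0 fixes N* = (predator death rate)/(NC coefficient) — independent of the other coefficients.
With the change, N* = 0.422/0.0112 = 37.7; it falls from 49.1.

N* ≈ 37.7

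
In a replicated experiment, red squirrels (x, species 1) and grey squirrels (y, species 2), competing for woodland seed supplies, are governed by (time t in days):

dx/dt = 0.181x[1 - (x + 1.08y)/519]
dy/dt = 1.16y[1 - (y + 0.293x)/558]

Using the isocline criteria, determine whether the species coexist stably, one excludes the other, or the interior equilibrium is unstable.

Compare the nullcline intercepts: K1/α12 = 519/1.08 = 481 < K2 = 558; K2/α21 = 558/0.293 = 1900 > K1 = 519.
Since the inequalities point opposite ways, species 2 can invade but species 1 cannot.

species 2 excludes species 1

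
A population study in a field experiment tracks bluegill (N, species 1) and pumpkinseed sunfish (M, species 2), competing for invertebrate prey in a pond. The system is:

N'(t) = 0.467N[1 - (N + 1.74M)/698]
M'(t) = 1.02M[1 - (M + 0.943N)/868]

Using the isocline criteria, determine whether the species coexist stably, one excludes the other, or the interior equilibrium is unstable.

species 2 excludes species 1

Compare the nullcline intercepts: K1/α12 = 698/1.74 = 401 < K2 = 868; K2/α21 = 868/0.943 = 920 > K1 = 698.
Since the inequalities point opposite ways, species 2 can invade but species 1 cannot.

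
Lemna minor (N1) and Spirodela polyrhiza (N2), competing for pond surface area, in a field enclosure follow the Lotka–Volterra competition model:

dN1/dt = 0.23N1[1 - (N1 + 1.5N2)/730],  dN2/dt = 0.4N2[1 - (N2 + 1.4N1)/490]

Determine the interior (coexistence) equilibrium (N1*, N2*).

N1* ≈ 4.55, N2* ≈ 484

Setting both brackets to zero gives the nullclines N1 + 1.5N2 = 730 and 1.4N1 + N2 = 490.
Substituting N2 = 490 - 1.4N1 into the first: N1(1 - 1.5·1.4) = 730 - 1.5·490.
So N1* = -5/-1.1 = 4.55, and then N2* = 490 - 1.4·4.55 = 484.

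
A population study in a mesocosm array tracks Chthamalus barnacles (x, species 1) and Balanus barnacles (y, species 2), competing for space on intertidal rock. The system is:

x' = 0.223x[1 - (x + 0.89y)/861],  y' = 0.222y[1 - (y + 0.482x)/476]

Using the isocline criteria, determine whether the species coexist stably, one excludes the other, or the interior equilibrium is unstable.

Compare the nullcline intercepts: K1/α12 = 861/0.89 = 967 > K2 = 476; K2/α21 = 476/0.482 = 988 > K1 = 861.
Since both inequalities hold, each species can invade when rare, so the interior equilibrium is stable.

stable coexistence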